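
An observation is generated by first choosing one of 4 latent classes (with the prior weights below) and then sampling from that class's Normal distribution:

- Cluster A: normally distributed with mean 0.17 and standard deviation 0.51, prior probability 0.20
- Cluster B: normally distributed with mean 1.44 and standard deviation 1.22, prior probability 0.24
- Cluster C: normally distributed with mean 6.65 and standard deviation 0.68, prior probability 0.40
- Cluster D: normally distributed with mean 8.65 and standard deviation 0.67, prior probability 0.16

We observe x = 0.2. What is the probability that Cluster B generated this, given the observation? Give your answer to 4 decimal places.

P(component k | x) = π_k·f_k(x) / marginal(x), where marginal(x) = Σ_j π_j·f_j(x).
Normal densities:
  f_A = 0.780888
  f_B = 0.195086
  f_C = 1.70408e-20
  f_D = 1.71858e-35
Multiply by the mixture weights:
  π_A·f_A = 0.20 × 0.780888 = 0.156178
  π_B·f_B = 0.24 × 0.195086 = 0.0468205
  π_C·f_C = 0.40 × 1.70408e-20 = 6.81631e-21
  π_D·f_D = 0.16 × 1.71858e-35 = 2.74973e-36
Evidence: 0.156178 + 0.0468205 + 6.81631e-21 + 2.74973e-36 = 0.202998
P(Cluster B | x) = 0.0468205 / 0.202998 ≈ 0.2306

0.2306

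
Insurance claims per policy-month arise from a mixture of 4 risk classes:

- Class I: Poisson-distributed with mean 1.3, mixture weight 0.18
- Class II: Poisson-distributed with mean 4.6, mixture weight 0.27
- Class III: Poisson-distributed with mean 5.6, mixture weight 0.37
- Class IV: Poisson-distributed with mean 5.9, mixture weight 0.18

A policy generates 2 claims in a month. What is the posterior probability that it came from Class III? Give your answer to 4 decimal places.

0.2141

Posterior ∝ prior × likelihood, so P(k | x) ∝ P(Z=k) f_k(x); normalise over all components.
Poisson probabilities:
  L_I = e^(−1.3)·1.3^2/2! = 0.230289
  L_II = e^(−4.6)·4.6^2/2! = 0.106348
  L_III = e^(−5.6)·5.6^2/2! = 0.0579825
  L_IV = e^(−5.9)·5.9^2/2! = 0.04768
Unnormalised posteriors:
  P(Z=I)·L_I = 0.18 × 0.230289 = 0.0414521
  P(Z=II)·L_II = 0.27 × 0.106348 = 0.0287141
  P(Z=III)·L_III = 0.37 × 0.0579825 = 0.0214535
  P(Z=IV)·L_IV = 0.18 × 0.04768 = 0.00858241
Sum: 0.0414521 + 0.0287141 + 0.0214535 + 0.00858241 = 0.100202
P(Class III | x) ≈ 0.2141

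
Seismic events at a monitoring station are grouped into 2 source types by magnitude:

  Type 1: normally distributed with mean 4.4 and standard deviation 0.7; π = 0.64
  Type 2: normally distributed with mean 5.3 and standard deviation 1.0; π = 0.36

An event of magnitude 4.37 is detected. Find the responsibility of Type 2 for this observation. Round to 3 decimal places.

0.204

The responsibility of component k is P(Z=k) f_k(x) divided by Σ_j P(Z=j) f_j(x).
Component likelihoods at x = 4.37:
  L_1 = (1/(0.7·√(2π)))·exp(−(4.37−4.4)²/(2·0.7²)) = 0.569918·exp(-0.00092) = 0.569394
  L_2 = (1/(1.0·√(2π)))·exp(−(4.37−5.3)²/(2·1.0²)) = 0.398942·exp(-0.43245) = 0.258881
Prior × likelihood for each component:
  P(Z=1)·L_1 = 0.64 × 0.569394 = 0.364412
  P(Z=2)·L_2 = 0.36 × 0.258881 = 0.093197
Sum: 0.364412 + 0.093197 = 0.457609
P(Type 2 | 4.37) ≈ 0.204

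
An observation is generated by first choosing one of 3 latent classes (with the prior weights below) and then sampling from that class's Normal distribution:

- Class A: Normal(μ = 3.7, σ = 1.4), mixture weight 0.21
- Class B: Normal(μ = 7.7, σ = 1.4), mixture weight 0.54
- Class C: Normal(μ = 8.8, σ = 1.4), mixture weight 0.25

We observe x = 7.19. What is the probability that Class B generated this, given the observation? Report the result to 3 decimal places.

P(component k | x) = w_k·f_k(x) / marginal(x), where marginal(x) = Σ_j w_j·f_j(x).
Evaluate each component's likelihood at the observed value:
  f_A = (1/(1.4·√(2π)))·exp(−(7.19−3.7)²/(2·1.4²)) = 0.284959·exp(-3.10717) = 0.0127455
  f_B = (1/(1.4·√(2π)))·exp(−(7.19−7.7)²/(2·1.4²)) = 0.284959·exp(-0.06635) = 0.266665
  f_C = (1/(1.4·√(2π)))·exp(−(7.19−8.8)²/(2·1.4²)) = 0.284959·exp(-0.66125) = 0.147097
Prior × likelihood for each component:
  w_A·f_A = 0.21 × 0.0127455 = 0.00267655
  w_B·f_B = 0.54 × 0.266665 = 0.143999
  w_C·f_C = 0.25 × 0.147097 = 0.0367743
Denominator: 0.00267655 + 0.143999 + 0.0367743 = 0.18345
Responsibility of Class B: 0.143999 / 0.18345 ≈ 0.785

0.785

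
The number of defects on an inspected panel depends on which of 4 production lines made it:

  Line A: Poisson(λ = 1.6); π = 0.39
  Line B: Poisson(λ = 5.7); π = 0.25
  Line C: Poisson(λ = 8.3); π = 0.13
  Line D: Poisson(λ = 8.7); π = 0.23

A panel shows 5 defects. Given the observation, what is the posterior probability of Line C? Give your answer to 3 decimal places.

0.141

By Bayes' theorem, P(k | x) = π_k f_k(x) / Σ_j π_j f_j(x).
Poisson probabilities:
  f_A = e^(−1.6)·1.6^5/5! = 0.017642
  f_B = e^(−5.7)·5.7^5/5! = 0.16777
  f_C = e^(−8.3)·8.3^5/5! = 0.0815765
  f_D = e^(−8.7)·8.7^5/5! = 0.0691915
Prior × likelihood for each component:
  π_A·f_A = 0.39 × 0.017642 = 0.00688037
  π_B·f_B = 0.25 × 0.16777 = 0.0419425
  π_C·f_C = 0.13 × 0.0815765 = 0.0106049
  π_D·f_D = 0.23 × 0.0691915 = 0.0159141
Evidence: 0.00688037 + 0.0419425 + 0.0106049 + 0.0159141 = 0.0753419
So the posterior for Line C is 0.0106049 / 0.0753419 ≈ 0.141.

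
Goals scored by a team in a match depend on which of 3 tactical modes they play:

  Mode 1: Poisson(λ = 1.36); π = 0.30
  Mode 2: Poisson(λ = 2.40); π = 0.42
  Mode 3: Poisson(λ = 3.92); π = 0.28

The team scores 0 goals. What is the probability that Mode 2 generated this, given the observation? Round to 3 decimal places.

The responsibility of component k is π_k f_k(x) divided by Σ_j π_j f_j(x).
Component likelihoods at x = 0 goals:
  L_1 = 0.256661
  L_2 = 0.090718
  L_3 = 0.0198411
Unnormalised posteriors:
  π_1·L_1 = 0.30 × 0.256661 = 0.0769982
  π_2·L_2 = 0.42 × 0.090718 = 0.0381015
  π_3·L_3 = 0.28 × 0.0198411 = 0.00555551
Sum: 0.0769982 + 0.0381015 + 0.00555551 = 0.120655
Responsibility of Mode 2: 0.0381015 / 0.120655 ≈ 0.316

0.316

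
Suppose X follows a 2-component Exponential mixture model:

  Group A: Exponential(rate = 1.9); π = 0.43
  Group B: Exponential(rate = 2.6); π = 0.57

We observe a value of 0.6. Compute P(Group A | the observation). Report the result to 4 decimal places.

0.4562

By Bayes' theorem, P(k | x) = π_k f_k(x) / Σ_j π_j f_j(x).
Evaluate each component's likelihood at the observed value:
  L_A = 1.9·e^(−1.9·0.6) = 1.9·e^(−1.1400) = 0.607656
  L_B = 2.6·e^(−2.6·0.6) = 2.6·e^(−1.5600) = 0.546354
Unnormalised posteriors:
  π_A·L_A = 0.43 × 0.607656 = 0.261292
  π_B·L_B = 0.57 × 0.546354 = 0.311422
Evidence: 0.261292 + 0.311422 = 0.572714
P(Group A | 0.6) ≈ 0.4562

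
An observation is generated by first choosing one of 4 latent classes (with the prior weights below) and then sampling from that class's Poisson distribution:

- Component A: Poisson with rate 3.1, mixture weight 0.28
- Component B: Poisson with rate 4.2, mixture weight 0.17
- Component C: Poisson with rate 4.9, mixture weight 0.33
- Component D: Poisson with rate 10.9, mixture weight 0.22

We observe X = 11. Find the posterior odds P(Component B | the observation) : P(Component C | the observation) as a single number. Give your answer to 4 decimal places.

0.1903

Since P(k|x) ∝ π_k f_k(x), the posterior odds are π_i f_i(x) / (π_j f_j(x)).
Evaluate each component's likelihood at the observed value:
  L_A = e^(−3.1)·3.1^11/11! = 0.000286754
  L_B = e^(−4.2)·4.2^11/11! = 0.00269494
  L_C = e^(−4.9)·4.9^11/11! = 0.00729387
  L_D = e^(−10.9)·10.9^11/11! = 0.119323
0.00045814 / 0.00240698 ≈ 0.1903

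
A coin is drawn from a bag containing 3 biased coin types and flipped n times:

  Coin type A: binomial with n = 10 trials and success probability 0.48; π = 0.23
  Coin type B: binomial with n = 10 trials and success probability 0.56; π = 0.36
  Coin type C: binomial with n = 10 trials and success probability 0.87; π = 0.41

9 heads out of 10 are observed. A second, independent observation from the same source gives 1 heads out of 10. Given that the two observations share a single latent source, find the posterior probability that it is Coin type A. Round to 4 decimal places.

Apply Bayes' rule: the posterior for each component is proportional to its prior times its likelihood at x.
Since both observations come from the same component, the likelihood for component k is f_k(x₁)·f_k(x₂).
  L_A = [0.00703355] × [0.0133435] = 9.38525e-05
  L_B = [0.0238311] × [0.00346148] = 8.24911e-05
  L_C = [0.371207] × [9.22591e-08] = 3.42473e-08
Weight by the priors:
  π_A·L_A = 0.23 × 9.38525e-05 = 2.15861e-05
  π_B·L_B = 0.36 × 8.24911e-05 = 2.96968e-05
  π_C·L_C = 0.41 × 3.42473e-08 = 1.40414e-08
Normaliser: 2.15861e-05 + 2.96968e-05 + 1.40414e-08 = 5.12969e-05
P(Coin type A | x₁, x₂) = 2.15861e-05 / 5.12969e-05 ≈ 0.4208

0.4208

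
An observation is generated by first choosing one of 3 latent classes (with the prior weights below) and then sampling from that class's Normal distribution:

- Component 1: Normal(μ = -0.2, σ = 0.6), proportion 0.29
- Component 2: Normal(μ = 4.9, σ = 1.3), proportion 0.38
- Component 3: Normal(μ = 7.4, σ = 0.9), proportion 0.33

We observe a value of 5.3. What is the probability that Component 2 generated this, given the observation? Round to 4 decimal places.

0.9204

Posterior ∝ prior × likelihood, so P(k | x) ∝ π_k f_k(x); normalise over all components.
Evaluate each component's likelihood at the observed value:
  f_1 = 3.77015e-19
  f_2 = 0.29269
  f_3 = 0.0291354
Weight by the priors:
  π_1·f_1 = 0.29 × 3.77015e-19 = 1.09334e-19
  π_2·f_2 = 0.38 × 0.29269 = 0.111222
  π_3·f_3 = 0.33 × 0.0291354 = 0.00961469
Evidence: 1.09334e-19 + 0.111222 + 0.00961469 = 0.120837
P(Component 2 | x) = 0.111222 / 0.120837 ≈ 0.9204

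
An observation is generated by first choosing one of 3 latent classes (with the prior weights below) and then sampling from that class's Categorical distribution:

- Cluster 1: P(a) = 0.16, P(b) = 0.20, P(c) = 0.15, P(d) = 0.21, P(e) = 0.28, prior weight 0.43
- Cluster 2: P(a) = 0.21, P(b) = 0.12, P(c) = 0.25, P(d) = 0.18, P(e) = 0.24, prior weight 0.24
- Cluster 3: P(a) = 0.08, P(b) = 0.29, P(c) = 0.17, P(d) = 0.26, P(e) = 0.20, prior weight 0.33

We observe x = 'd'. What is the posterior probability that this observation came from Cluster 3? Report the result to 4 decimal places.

Posterior ∝ prior × likelihood, so P(k | x) ∝ w_k f_k(x); normalise over all components.
Evaluate each component's likelihood at the observed value:
  f_1 = P(d | comp) = 0.21
  f_2 = P(d | comp) = 0.18
  f_3 = P(d | comp) = 0.26
Multiply by the mixture weights:
  w_1·f_1 = 0.43 × 0.21 = 0.0903
  w_2·f_2 = 0.24 × 0.18 = 0.0432
  w_3·f_3 = 0.33 × 0.26 = 0.0858
Sum: 0.0903 + 0.0432 + 0.0858 = 0.2193
Responsibility of Cluster 3: 0.0858 / 0.2193 ≈ 0.3912

0.3912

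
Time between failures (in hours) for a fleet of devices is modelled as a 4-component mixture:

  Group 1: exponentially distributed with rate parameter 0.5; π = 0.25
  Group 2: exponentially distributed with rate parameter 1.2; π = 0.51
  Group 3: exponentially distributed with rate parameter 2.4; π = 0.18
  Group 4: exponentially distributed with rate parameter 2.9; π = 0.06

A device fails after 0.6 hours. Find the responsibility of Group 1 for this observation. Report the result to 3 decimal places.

The responsibility of component k is P(Z=k) f_k(x) divided by Σ_j P(Z=j) f_j(x).
Exponential densities:
  p_1 = 0.370409
  p_2 = 0.584103
  p_3 = 0.568627
  p_4 = 0.509009
Weight by the priors:
  P(Z=1)·p_1 = 0.25 × 0.370409 = 0.0926023
  P(Z=2)·p_2 = 0.51 × 0.584103 = 0.297892
  P(Z=3)·p_3 = 0.18 × 0.568627 = 0.102353
  P(Z=4)·p_4 = 0.06 × 0.509009 = 0.0305405
Normaliser: 0.0926023 + 0.297892 + 0.102353 + 0.0305405 = 0.523388
P(Group 1 | data) ≈ 0.177

0.177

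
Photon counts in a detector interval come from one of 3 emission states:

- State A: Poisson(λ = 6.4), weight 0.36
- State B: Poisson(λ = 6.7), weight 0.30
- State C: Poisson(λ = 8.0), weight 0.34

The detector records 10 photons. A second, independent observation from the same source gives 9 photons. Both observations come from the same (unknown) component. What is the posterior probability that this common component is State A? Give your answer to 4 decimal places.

P(component k | x) = π_k·f_k(x) / marginal(x), where marginal(x) = Σ_j π_j·f_j(x).
Since both observations come from the same component, the likelihood for component k is f_k(x₁)·f_k(x₂).
  L_A = [0.05279] × [0.0824844] = 0.00435436
  L_B = [0.0618318] × [0.0922863] = 0.00570623
  L_C = [0.0992615] × [0.124077] = 0.0123161
Multiply by the mixture weights:
  π_A·L_A = 0.36 × 0.00435436 = 0.00156757
  π_B·L_B = 0.30 × 0.00570623 = 0.00171187
  π_C·L_C = 0.34 × 0.0123161 = 0.00418746
Sum: 0.00156757 + 0.00171187 + 0.00418746 = 0.0074669
P(State A | x₁, x₂) = 0.00156757 / 0.0074669 ≈ 0.2099

0.2099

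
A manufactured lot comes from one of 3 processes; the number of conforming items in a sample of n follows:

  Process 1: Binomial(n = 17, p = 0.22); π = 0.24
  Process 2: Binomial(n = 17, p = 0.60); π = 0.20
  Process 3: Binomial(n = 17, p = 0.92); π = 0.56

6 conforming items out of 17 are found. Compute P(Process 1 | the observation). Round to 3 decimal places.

0.819

P(component k | x) = π_k·f_k(x) / marginal(x), where marginal(x) = Σ_j π_j·f_j(x).
Binomial probabilities:
  f_1 = C(17,6)·0.22^6·0.78^11 = 12376·0.00011338·0.0650191 = 0.0912341
  f_2 = C(17,6)·0.60^6·0.40^11 = 12376·0.046656·4.1943e-05 = 0.0242185
  f_3 = C(17,6)·0.92^6·0.08^11 = 12376·0.606355·8.58993e-13 = 6.4461e-09
Weight by the priors:
  π_1·f_1 = 0.24 × 0.0912341 = 0.0218962
  π_2·f_2 = 0.20 × 0.0242185 = 0.00484371
  π_3·f_3 = 0.56 × 6.4461e-09 = 3.60982e-09
Evidence: 0.0218962 + 0.00484371 + 3.60982e-09 = 0.0267399
Responsibility of Process 1: 0.0218962 / 0.0267399 ≈ 0.819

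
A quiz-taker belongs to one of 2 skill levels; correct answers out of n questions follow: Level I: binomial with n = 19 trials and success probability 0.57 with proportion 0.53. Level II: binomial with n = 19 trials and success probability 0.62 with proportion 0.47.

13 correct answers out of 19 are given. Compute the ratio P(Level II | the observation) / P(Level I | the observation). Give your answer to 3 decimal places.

1.260

Only the two components matter; the odds are (w_i f_i(x)) / (w_j f_j(x)).
Binomial probabilities:
  L_I = C(19,13)·0.57^13·0.43^6 = 27132·0.00067046·0.00632136 = 0.114991
  L_II = C(19,13)·0.62^13·0.38^6 = 27132·0.00200029·0.00301094 = 0.163409
0.0768021 / 0.0609455 ≈ 1.260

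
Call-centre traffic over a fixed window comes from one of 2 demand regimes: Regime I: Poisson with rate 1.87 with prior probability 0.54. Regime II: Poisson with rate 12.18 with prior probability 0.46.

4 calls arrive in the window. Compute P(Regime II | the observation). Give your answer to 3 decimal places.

0.049

The responsibility of component k is P(Z=k) f_k(x) divided by Σ_j P(Z=j) f_j(x).
Evaluate each component's likelihood at the observed value:
  L_I = 0.078528
  L_II = 0.00470621
Prior × likelihood for each component:
  P(Z=I)·L_I = 0.54 × 0.078528 = 0.0424051
  P(Z=II)·L_II = 0.46 × 0.00470621 = 0.00216486
Denominator: 0.0424051 + 0.00216486 = 0.04457
Responsibility of Regime II: 0.00216486 / 0.04457 ≈ 0.049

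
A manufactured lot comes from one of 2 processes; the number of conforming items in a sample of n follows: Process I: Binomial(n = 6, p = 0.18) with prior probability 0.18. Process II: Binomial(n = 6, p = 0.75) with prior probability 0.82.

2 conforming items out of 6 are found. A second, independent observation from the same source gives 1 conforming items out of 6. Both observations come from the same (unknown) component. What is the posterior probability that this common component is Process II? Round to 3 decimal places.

0.007

Posterior ∝ prior × likelihood, so P(k | x) ∝ π_k f_k(x); normalise over all components.
Since both observations come from the same component, the likelihood for component k is f_k(x₁)·f_k(x₂).
  f_I = [C(6,2)·0.18^2·0.82^4 = 15·0.0324·0.452122 = 0.219731] × [0.400399] = 0.0879801
  f_II = [C(6,2)·0.75^2·0.25^4 = 15·0.5625·0.00390625 = 0.032959] × [0.00439453] = 0.000144839
Multiply by the mixture weights:
  π_I·f_I = 0.18 × 0.0879801 = 0.0158364
  π_II·f_II = 0.82 × 0.000144839 = 0.000118768
Normaliser: 0.0158364 + 0.000118768 = 0.0159552
So the posterior for Process II is 0.000118768 / 0.0159552 ≈ 0.007.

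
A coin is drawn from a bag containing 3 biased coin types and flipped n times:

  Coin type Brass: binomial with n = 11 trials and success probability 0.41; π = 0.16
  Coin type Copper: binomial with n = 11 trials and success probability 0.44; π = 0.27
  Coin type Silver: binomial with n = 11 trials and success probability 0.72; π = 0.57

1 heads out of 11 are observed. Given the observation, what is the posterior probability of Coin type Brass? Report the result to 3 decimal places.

0.481

P(component k | x) = π_k·f_k(x) / marginal(x), where marginal(x) = Σ_j π_j·f_j(x).
Evaluate each component's likelihood at the observed value:
  f_Brass = C(11,1)·0.41^1·0.59^10 = 11·0.41·0.00511117 = 0.0230514
  f_Copper = C(11,1)·0.44^1·0.56^10 = 11·0.44·0.00303305 = 0.01468
  f_Silver = C(11,1)·0.72^1·0.28^10 = 11·0.72·2.96197e-06 = 2.34588e-05
Multiply by the mixture weights:
  π_Brass·f_Brass = 0.16 × 0.0230514 = 0.00368822
  π_Copper·f_Copper = 0.27 × 0.01468 = 0.0039636
  π_Silver·f_Silver = 0.57 × 2.34588e-05 = 1.33715e-05
Evidence: 0.00368822 + 0.0039636 + 1.33715e-05 = 0.00766519
P(Coin type Brass | the observation) ≈ 0.481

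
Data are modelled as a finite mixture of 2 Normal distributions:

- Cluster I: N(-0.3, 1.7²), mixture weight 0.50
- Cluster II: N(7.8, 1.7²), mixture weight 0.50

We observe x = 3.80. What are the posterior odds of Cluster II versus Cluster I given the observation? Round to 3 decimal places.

Since P(k|x) ∝ w_k f_k(x), the posterior odds are w_i f_i(x) / (w_j f_j(x)).
Evaluate each component's likelihood at the observed value:
  L_I = (1/(1.7·√(2π)))·exp(−(3.80−-0.3)²/(2·1.7²)) = 0.234672·exp(-2.90830) = 0.0128056
  L_II = (1/(1.7·√(2π)))·exp(−(3.80−7.8)²/(2·1.7²)) = 0.234672·exp(-2.76817) = 0.014732
Posterior odds = (w_II·L_II) / (w_I·L_I) = (0.50·0.014732) / (0.50·0.0128056) = 0.007366 / 0.00640281 ≈ 1.150

1.150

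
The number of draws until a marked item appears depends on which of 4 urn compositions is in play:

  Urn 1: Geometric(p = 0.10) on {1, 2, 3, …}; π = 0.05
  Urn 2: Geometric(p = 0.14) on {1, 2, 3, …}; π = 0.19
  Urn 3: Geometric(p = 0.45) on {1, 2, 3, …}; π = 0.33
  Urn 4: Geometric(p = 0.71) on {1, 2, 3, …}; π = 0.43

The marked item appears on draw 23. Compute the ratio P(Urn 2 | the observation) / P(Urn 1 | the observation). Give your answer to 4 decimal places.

1.9568

The posterior odds equal the prior odds times the likelihood ratio: (P(Z=i)/P(Z=j))·(f_i(x)/f_j(x)).
Component likelihoods at x = 23:
  L_1 = 0.00984771
  L_2 = 0.005071
  L_3 = 8.73357e-07
  L_4 = 1.05685e-12
Odds = (0.19/0.05) × (0.005071/0.00984771) = 3.8 × 0.514943 ≈ 1.9568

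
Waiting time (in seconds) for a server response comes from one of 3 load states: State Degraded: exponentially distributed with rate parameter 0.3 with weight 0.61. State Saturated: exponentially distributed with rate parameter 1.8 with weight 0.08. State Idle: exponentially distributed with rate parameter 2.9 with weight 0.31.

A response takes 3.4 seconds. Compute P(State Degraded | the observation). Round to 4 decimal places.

0.9945

By Bayes' theorem, P(k | x) = π_k f_k(x) / Σ_j π_j f_j(x).
Component likelihoods at x = 3.4 seconds:
  p_Degraded = 0.3·e^(−0.3·3.4) = 0.3·e^(−1.0200) = 0.108178
  p_Saturated = 1.8·e^(−1.8·3.4) = 1.8·e^(−6.1200) = 0.00395722
  p_Idle = 2.9·e^(−2.9·3.4) = 2.9·e^(−9.8600) = 0.000151445
Multiply by the mixture weights:
  π_Degraded·p_Degraded = 0.61 × 0.108178 = 0.0659889
  π_Saturated·p_Saturated = 0.08 × 0.00395722 = 0.000316578
  π_Idle·p_Idle = 0.31 × 0.000151445 = 4.69479e-05
Marginal: 0.0659889 + 0.000316578 + 4.69479e-05 = 0.0663524
P(State Degraded | 3.4 seconds) = 0.0659889 / 0.0663524 ≈ 0.9945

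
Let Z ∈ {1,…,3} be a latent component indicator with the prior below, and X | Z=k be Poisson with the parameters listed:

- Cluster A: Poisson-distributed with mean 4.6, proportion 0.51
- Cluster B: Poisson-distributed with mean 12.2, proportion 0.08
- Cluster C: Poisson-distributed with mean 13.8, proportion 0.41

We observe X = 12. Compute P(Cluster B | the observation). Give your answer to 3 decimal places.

0.177

By Bayes' theorem, P(k | x) = π_k f_k(x) / Σ_j π_j f_j(x).
Poisson probabilities:
  f_A = e^(−4.6)·4.6^12/12! = 0.00188366
  f_B = e^(−12.2)·12.2^12/12! = 0.11418
  f_C = e^(−13.8)·13.8^12/12! = 0.101146
Unnormalised posteriors:
  π_A·f_A = 0.51 × 0.00188366 = 0.000960666
  π_B·f_B = 0.08 × 0.11418 = 0.00913436
  π_C·f_C = 0.41 × 0.101146 = 0.0414698
Denominator: 0.000960666 + 0.00913436 + 0.0414698 = 0.0515648
P(Cluster B | the observation) ≈ 0.177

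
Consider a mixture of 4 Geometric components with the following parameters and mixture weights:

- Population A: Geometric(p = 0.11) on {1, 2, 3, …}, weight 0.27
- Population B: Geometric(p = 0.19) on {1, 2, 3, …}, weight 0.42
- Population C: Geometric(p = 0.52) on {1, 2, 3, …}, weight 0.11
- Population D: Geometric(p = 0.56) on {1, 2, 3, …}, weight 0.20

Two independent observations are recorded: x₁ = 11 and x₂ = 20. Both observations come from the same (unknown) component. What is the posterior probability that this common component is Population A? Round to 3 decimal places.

0.768

The responsibility of component k is P(Z=k) f_k(x) divided by Σ_j P(Z=j) f_j(x).
Since both observations come from the same component, the likelihood for component k is f_k(x₁)·f_k(x₂).
  L_A = [0.0342999] × [0.0120172] = 0.000412188
  L_B = [0.0230996] × [0.00346712] = 8.0089e-05
  L_C = [0.00033761] × [4.56654e-07] = 1.54171e-10
  L_D = [0.000152305] × [9.41432e-08] = 1.43385e-11
Weight by the priors:
  P(Z=A)·L_A = 0.27 × 0.000412188 = 0.000111291
  P(Z=B)·L_B = 0.42 × 8.0089e-05 = 3.36374e-05
  P(Z=C)·L_C = 0.11 × 1.54171e-10 = 1.69588e-11
  P(Z=D)·L_D = 0.20 × 1.43385e-11 = 2.8677e-12
Denominator: 0.000111291 + 3.36374e-05 + 1.69588e-11 + 2.8677e-12 = 0.000144928
So the posterior for Population A is 0.000111291 / 0.000144928 ≈ 0.768.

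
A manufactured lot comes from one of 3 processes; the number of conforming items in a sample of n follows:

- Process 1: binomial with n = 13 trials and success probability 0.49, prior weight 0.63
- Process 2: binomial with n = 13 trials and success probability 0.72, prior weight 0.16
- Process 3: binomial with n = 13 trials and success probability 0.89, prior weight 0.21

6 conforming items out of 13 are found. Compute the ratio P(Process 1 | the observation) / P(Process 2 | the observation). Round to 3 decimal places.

Only the two components matter; the odds are (π_i f_i(x)) / (π_j f_j(x)).
Binomial probabilities:
  p_1 = 0.21315
  p_2 = 0.0322566
  p_3 = 0.00016619
Odds = (0.63/0.16) × (0.21315/0.0322566) = 3.9375 × 6.60795 ≈ 26.019

26.019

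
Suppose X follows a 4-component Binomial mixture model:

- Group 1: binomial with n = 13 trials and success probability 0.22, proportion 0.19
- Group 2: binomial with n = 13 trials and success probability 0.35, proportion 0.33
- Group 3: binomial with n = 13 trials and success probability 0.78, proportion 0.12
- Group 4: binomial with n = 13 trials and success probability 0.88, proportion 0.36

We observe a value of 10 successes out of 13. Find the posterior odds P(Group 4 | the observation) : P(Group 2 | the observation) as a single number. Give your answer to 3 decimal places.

69.301

The posterior odds equal the prior odds times the likelihood ratio: (P(Z=i)/P(Z=j))·(f_i(x)/f_j(x)).
Evaluate each component's likelihood at the observed value:
  f_1 = 3.60476e-05
  f_2 = 0.00216664
  f_3 = 0.253852
  f_4 = 0.137637
0.0495495 / 0.000714991 ≈ 69.301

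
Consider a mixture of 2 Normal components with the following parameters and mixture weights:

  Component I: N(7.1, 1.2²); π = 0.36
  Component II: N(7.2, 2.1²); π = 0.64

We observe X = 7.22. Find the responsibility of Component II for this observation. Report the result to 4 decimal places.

0.5052

P(component k | x) = w_k·f_k(x) / marginal(x), where marginal(x) = Σ_j w_j·f_j(x).
Normal densities:
  f_I = 0.330794
  f_II = 0.189964
Weight by the priors:
  w_I·f_I = 0.36 × 0.330794 = 0.119086
  w_II·f_II = 0.64 × 0.189964 = 0.121577
Sum: 0.119086 + 0.121577 = 0.240663
P(Component II | 7.22) = 0.121577 / 0.240663 ≈ 0.5052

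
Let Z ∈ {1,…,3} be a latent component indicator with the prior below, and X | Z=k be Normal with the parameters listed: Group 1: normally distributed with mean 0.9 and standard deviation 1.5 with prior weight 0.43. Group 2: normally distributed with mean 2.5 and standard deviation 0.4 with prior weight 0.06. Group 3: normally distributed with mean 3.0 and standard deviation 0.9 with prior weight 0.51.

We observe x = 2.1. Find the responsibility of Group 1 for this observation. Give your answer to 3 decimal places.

By Bayes' theorem, P(k | x) = P(Z=k) f_k(x) / Σ_j P(Z=j) f_j(x).
Normal densities:
  p_1 = 0.193128
  p_2 = 0.604927
  p_3 = 0.268856
Prior × likelihood for each component:
  P(Z=1)·p_1 = 0.43 × 0.193128 = 0.0830449
  P(Z=2)·p_2 = 0.06 × 0.604927 = 0.0362956
  P(Z=3)·p_3 = 0.51 × 0.268856 = 0.137117
Normaliser: 0.0830449 + 0.0362956 + 0.137117 = 0.256457
P(Group 1 | x) ≈ 0.324

0.324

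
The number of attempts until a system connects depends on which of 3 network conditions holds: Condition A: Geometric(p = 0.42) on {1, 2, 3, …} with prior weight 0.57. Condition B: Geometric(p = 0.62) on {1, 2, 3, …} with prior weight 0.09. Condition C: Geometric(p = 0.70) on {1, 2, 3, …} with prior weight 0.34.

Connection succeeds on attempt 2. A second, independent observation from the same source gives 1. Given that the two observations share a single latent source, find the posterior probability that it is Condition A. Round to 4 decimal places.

By Bayes' theorem, P(k | x) = w_k f_k(x) / Σ_j w_j f_j(x).
Since both observations come from the same component, the likelihood for component k is f_k(x₁)·f_k(x₂).
  p_A = [0.2436] × [0.42] = 0.102312
  p_B = [0.2356] × [0.62] = 0.146072
  p_C = [0.21] × [0.7] = 0.147
Multiply by the mixture weights:
  w_A·p_A = 0.57 × 0.102312 = 0.0583178
  w_B·p_B = 0.09 × 0.146072 = 0.0131465
  w_C·p_C = 0.34 × 0.147 = 0.04998
Normaliser: 0.0583178 + 0.0131465 + 0.04998 = 0.121444
P(Condition A | x) = 0.0583178 / 0.121444 ≈ 0.4802

0.4802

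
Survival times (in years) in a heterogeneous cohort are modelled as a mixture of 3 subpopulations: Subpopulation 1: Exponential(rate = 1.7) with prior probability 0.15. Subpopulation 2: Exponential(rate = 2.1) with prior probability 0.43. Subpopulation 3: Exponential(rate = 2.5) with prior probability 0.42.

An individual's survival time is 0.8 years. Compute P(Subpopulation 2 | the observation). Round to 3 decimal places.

By Bayes' theorem, P(k | x) = P(Z=k) f_k(x) / Σ_j P(Z=j) f_j(x).
Evaluate each component's likelihood at the observed value:
  f_1 = 0.436323
  f_2 = 0.391385
  f_3 = 0.338338
Weight by the priors:
  P(Z=1)·f_1 = 0.15 × 0.436323 = 0.0654485
  P(Z=2)·f_2 = 0.43 × 0.391385 = 0.168296
  P(Z=3)·f_3 = 0.42 × 0.338338 = 0.142102
Marginal: 0.0654485 + 0.168296 + 0.142102 = 0.375846
So the posterior for Subpopulation 2 is 0.168296 / 0.375846 ≈ 0.448.

0.448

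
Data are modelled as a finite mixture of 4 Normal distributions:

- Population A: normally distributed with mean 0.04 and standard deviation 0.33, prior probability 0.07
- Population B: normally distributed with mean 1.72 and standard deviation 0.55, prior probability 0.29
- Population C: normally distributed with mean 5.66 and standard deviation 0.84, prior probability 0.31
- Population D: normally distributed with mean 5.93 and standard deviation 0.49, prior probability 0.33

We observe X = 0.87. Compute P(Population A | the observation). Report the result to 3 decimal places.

P(component k | x) = π_k·f_k(x) / marginal(x), where marginal(x) = Σ_j π_j·f_j(x).
Component likelihoods at x = 0.87:
  f_A = (1/(0.33·√(2π)))·exp(−(0.87−0.04)²/(2·0.33²)) = 1.208916·exp(-3.16299) = 0.0511358
  f_B = (1/(0.55·√(2π)))·exp(−(0.87−1.72)²/(2·0.55²)) = 0.725350·exp(-1.19421) = 0.219739
  f_C = (1/(0.84·√(2π)))·exp(−(0.87−5.66)²/(2·0.84²)) = 0.474931·exp(-16.25857) = 4.12688e-08
  f_D = (1/(0.49·√(2π)))·exp(−(0.87−5.93)²/(2·0.49²)) = 0.814168·exp(-53.31862) = 5.68503e-24
Prior × likelihood for each component:
  π_A·f_A = 0.07 × 0.0511358 = 0.00357951
  π_B·f_B = 0.29 × 0.219739 = 0.0637242
  π_C·f_C = 0.31 × 4.12688e-08 = 1.27933e-08
  π_D·f_D = 0.33 × 5.68503e-24 = 1.87606e-24
Marginal: 0.00357951 + 0.0637242 + 1.27933e-08 + 1.87606e-24 = 0.0673037
P(Population A | the observation) ≈ 0.053

0.053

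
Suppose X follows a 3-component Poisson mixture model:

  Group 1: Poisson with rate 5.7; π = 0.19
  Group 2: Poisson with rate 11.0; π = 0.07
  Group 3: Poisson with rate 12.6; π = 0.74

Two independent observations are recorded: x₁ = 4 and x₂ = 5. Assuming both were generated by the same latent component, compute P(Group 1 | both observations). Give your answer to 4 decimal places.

The responsibility of component k is π_k f_k(x) divided by Σ_j π_j f_j(x).
Since both observations come from the same component, the likelihood for component k is f_k(x₁)·f_k(x₂).
  f_1 = [e^(−5.7)·5.7^4/4! = 0.147167] × [0.16777] = 0.0246902
  f_2 = [e^(−11.0)·11.0^4/4! = 0.0101887] × [0.0224152] = 0.000228383
  f_3 = [e^(−12.6)·12.6^4/4! = 0.00354128] × [0.00892403] = 3.16025e-05
Weight by the priors:
  π_1·f_1 = 0.19 × 0.0246902 = 0.00469113
  π_2·f_2 = 0.07 × 0.000228383 = 1.59868e-05
  π_3·f_3 = 0.74 × 3.16025e-05 = 2.33859e-05
Denominator: 0.00469113 + 1.59868e-05 + 2.33859e-05 = 0.00473051
P(Group 1 | x₁, x₂) = 0.00469113 / 0.00473051 ≈ 0.9917

0.9917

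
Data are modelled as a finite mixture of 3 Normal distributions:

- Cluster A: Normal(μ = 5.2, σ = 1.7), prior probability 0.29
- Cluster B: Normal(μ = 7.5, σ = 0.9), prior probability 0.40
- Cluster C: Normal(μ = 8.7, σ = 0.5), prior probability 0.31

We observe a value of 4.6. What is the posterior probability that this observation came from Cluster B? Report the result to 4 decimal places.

0.0152

Apply Bayes' rule: the posterior for each component is proportional to its prior times its likelihood at x.
Evaluate each component's likelihood at the observed value:
  L_A = (1/(1.7·√(2π)))·exp(−(4.6−5.2)²/(2·1.7²)) = 0.234672·exp(-0.06228) = 0.220502
  L_B = (1/(0.9·√(2π)))·exp(−(4.6−7.5)²/(2·0.9²)) = 0.443269·exp(-5.19136) = 0.00246655
  L_C = (1/(0.5·√(2π)))·exp(−(4.6−8.7)²/(2·0.5²)) = 0.797885·exp(-33.62000) = 1.99968e-15
Multiply by the mixture weights:
  P(Z=A)·L_A = 0.29 × 0.220502 = 0.0639455
  P(Z=B)·L_B = 0.40 × 0.00246655 = 0.000986619
  P(Z=C)·L_C = 0.31 × 1.99968e-15 = 6.19899e-16
Denominator: 0.0639455 + 0.000986619 + 6.19899e-16 = 0.0649321
P(Cluster B | 4.6) ≈ 0.0152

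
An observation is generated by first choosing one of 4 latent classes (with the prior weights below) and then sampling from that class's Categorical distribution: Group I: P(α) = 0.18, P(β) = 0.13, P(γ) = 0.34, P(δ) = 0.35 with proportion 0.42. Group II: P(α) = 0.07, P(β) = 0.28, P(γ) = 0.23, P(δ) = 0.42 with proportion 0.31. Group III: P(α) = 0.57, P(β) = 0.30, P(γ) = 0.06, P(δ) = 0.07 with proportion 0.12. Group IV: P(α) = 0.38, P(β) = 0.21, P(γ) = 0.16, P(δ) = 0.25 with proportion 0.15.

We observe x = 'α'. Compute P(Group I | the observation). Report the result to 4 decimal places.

0.3395

The responsibility of component k is w_k f_k(x) divided by Σ_j w_j f_j(x).
Evaluate each component's likelihood at the observed value:
  p_I = P(α | comp) = 0.18
  p_II = P(α | comp) = 0.07
  p_III = P(α | comp) = 0.57
  p_IV = P(α | comp) = 0.38
Multiply by the mixture weights:
  w_I·p_I = 0.42 × 0.18 = 0.0756
  w_II·p_II = 0.31 × 0.07 = 0.0217
  w_III·p_III = 0.12 × 0.57 = 0.0684
  w_IV·p_IV = 0.15 × 0.38 = 0.057
Marginal: 0.0756 + 0.0217 + 0.0684 + 0.057 = 0.2227
Responsibility of Group I: 0.0756 / 0.2227 ≈ 0.3395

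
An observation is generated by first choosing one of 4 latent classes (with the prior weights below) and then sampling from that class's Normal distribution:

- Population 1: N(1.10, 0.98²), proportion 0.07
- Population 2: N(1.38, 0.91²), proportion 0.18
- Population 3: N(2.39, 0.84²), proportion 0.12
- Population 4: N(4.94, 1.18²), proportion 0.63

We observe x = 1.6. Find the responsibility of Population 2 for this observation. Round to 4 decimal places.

0.5391

The responsibility of component k is π_k f_k(x) divided by Σ_j π_j f_j(x).
Normal densities:
  f_1 = (1/(0.98·√(2π)))·exp(−(1.6−1.10)²/(2·0.98²)) = 0.407084·exp(-0.13015) = 0.357403
  f_2 = (1/(0.91·√(2π)))·exp(−(1.6−1.38)²/(2·0.91²)) = 0.438398·exp(-0.02922) = 0.425772
  f_3 = (1/(0.84·√(2π)))·exp(−(1.6−2.39)²/(2·0.84²)) = 0.474931·exp(-0.44225) = 0.305186
  f_4 = (1/(1.18·√(2π)))·exp(−(1.6−4.94)²/(2·1.18²)) = 0.338087·exp(-4.00589) = 0.00615591
Weight by the priors:
  π_1·f_1 = 0.07 × 0.357403 = 0.0250182
  π_2·f_2 = 0.18 × 0.425772 = 0.076639
  π_3·f_3 = 0.12 × 0.305186 = 0.0366224
  π_4·f_4 = 0.63 × 0.00615591 = 0.00387823
Evidence: 0.0250182 + 0.076639 + 0.0366224 + 0.00387823 = 0.142158
P(Population 2 | x) ≈ 0.5391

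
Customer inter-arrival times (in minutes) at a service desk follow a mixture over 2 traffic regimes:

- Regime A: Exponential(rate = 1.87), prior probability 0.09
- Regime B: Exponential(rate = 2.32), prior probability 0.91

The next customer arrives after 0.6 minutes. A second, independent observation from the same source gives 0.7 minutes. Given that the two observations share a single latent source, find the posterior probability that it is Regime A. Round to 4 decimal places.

P(component k | x) = π_k·f_k(x) / marginal(x), where marginal(x) = Σ_j π_j·f_j(x).
Since both observations come from the same component, the likelihood for component k is f_k(x₁)·f_k(x₂).
  p_A = [1.87·e^(−1.87·0.6) = 1.87·e^(−1.1220) = 0.608924] × [0.505068] = 0.307548
  p_B = [2.32·e^(−2.32·0.6) = 2.32·e^(−1.3920) = 0.5767] × [0.457292] = 0.26372
Prior × likelihood for each component:
  π_A·p_A = 0.09 × 0.307548 = 0.0276793
  π_B·p_B = 0.91 × 0.26372 = 0.239986
Marginal: 0.0276793 + 0.239986 = 0.267665
So the posterior for Regime A is 0.0276793 / 0.267665 ≈ 0.1034.

0.1034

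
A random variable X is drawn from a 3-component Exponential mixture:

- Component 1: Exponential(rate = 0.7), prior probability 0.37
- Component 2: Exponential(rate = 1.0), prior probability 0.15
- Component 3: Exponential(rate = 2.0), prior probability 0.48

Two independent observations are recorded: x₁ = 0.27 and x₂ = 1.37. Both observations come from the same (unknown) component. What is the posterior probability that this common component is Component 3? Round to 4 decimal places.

0.4548

Apply Bayes' rule: the posterior for each component is proportional to its prior times its likelihood at x.
Since both observations come from the same component, the likelihood for component k is f_k(x₁)·f_k(x₂).
  L_1 = [0.7·e^(−0.7·0.27) = 0.7·e^(−0.1890) = 0.579451] × [0.268293] = 0.155463
  L_2 = [1.0·e^(−1.0·0.27) = 1.0·e^(−0.2700) = 0.763379] × [0.254107] = 0.19398
  L_3 = [2.0·e^(−2.0·0.27) = 2.0·e^(−0.5400) = 1.1655] × [0.129141] = 0.150513
Multiply by the mixture weights:
  π_1·L_1 = 0.37 × 0.155463 = 0.0575212
  π_2·L_2 = 0.15 × 0.19398 = 0.029097
  π_3·L_3 = 0.48 × 0.150513 = 0.0722463
Normaliser: 0.0575212 + 0.029097 + 0.0722463 = 0.158864
P(Component 3 | x₁,x₂) ≈ 0.4548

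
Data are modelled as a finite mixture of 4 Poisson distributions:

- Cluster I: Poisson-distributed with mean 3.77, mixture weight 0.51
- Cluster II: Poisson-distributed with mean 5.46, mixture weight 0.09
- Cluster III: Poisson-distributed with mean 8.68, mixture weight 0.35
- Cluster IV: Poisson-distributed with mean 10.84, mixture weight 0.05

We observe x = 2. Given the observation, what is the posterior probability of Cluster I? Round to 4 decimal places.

P(component k | x) = π_k·f_k(x) / marginal(x), where marginal(x) = Σ_j π_j·f_j(x).
Evaluate each component's likelihood at the observed value:
  p_I = 0.163818
  p_II = 0.0634027
  p_III = 0.00640226
  p_IV = 0.00115153
Multiply by the mixture weights:
  π_I·p_I = 0.51 × 0.163818 = 0.0835474
  π_II·p_II = 0.09 × 0.0634027 = 0.00570624
  π_III·p_III = 0.35 × 0.00640226 = 0.00224079
  π_IV·p_IV = 0.05 × 0.00115153 = 5.75766e-05
Marginal: 0.0835474 + 0.00570624 + 0.00224079 + 5.75766e-05 = 0.091552
Responsibility of Cluster I: 0.0835474 / 0.091552 ≈ 0.9126

0.9126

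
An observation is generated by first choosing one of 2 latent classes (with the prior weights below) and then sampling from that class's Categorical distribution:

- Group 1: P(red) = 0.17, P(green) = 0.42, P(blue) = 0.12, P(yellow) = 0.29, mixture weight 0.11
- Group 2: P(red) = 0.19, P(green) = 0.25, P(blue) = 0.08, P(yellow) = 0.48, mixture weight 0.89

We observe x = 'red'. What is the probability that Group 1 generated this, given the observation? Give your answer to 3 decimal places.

0.100

P(component k | x) = w_k·f_k(x) / marginal(x), where marginal(x) = Σ_j w_j·f_j(x).
Categorical probabilities:
  f_1 = 0.17
  f_2 = 0.19
Unnormalised posteriors:
  w_1·f_1 = 0.11 × 0.17 = 0.0187
  w_2·f_2 = 0.89 × 0.19 = 0.1691
Marginal: 0.0187 + 0.1691 = 0.1878
P(Group 1 | the observation) = 0.0187 / 0.1878 ≈ 0.100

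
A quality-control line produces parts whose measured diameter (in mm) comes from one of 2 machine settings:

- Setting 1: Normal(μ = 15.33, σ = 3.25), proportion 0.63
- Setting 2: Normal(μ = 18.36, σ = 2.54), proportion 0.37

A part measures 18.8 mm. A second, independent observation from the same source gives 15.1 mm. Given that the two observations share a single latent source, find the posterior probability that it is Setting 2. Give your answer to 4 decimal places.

0.4242

Apply Bayes' rule: the posterior for each component is proportional to its prior times its likelihood at x.
Since both observations come from the same component, the likelihood for component k is f_k(x₁)·f_k(x₂).
  f_1 = [0.0694202] × [0.122444] = 0.00850012
  f_2 = [0.154725] × [0.0689245] = 0.0106643
Prior × likelihood for each component:
  π_1·f_1 = 0.63 × 0.00850012 = 0.00535508
  π_2·f_2 = 0.37 × 0.0106643 = 0.00394581
Marginal: 0.00535508 + 0.00394581 = 0.00930088
So the posterior for Setting 2 is 0.00394581 / 0.00930088 ≈ 0.4242.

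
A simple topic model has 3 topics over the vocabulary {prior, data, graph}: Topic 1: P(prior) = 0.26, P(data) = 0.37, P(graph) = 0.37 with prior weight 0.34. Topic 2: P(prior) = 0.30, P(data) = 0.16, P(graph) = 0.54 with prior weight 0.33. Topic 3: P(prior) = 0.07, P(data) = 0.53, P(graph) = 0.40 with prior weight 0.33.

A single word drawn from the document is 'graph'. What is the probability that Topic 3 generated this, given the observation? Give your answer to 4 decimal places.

0.3028

P(component k | x) = P(Z=k)·f_k(x) / marginal(x), where marginal(x) = Σ_j P(Z=j)·f_j(x).
Evaluate each component's likelihood at the observed value:
  f_1 = P(graph | comp) = 0.37
  f_2 = P(graph | comp) = 0.54
  f_3 = P(graph | comp) = 0.40
Unnormalised posteriors:
  P(Z=1)·f_1 = 0.34 × 0.37 = 0.1258
  P(Z=2)·f_2 = 0.33 × 0.54 = 0.1782
  P(Z=3)·f_3 = 0.33 × 0.4 = 0.132
Sum: 0.1258 + 0.1782 + 0.132 = 0.436
P(Topic 3 | x) ≈ 0.3028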